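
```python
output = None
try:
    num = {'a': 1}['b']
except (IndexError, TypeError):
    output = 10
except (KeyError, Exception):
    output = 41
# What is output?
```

Step-by-step execution trace:
1. `num = {'a': 1}['b']` raises KeyError.
2. `except (IndexError, TypeError)` does not match KeyError; skipped.
3. `except (KeyError, Exception)` matches (KeyError is in the tuple) → output = 41.
Result: 41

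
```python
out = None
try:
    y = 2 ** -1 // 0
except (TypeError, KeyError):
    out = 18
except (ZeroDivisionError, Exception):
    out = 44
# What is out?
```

Step-by-step execution trace:
1. `y = 2 ** -1 // 0` raises ZeroDivisionError.
2. `except (TypeError, KeyError)` does not match ZeroDivisionError; skipped.
3. `except (ZeroDivisionError, Exception)` matches (ZeroDivisionError is in the tuple) → out = 44.
Result: 44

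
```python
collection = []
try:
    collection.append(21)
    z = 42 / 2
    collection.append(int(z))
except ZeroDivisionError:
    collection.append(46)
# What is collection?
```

Step-by-step execution trace:
1. try: `collection.append(21)` → collection = [21].
2. `z = 42 / 2` → z = 21.0. No exception raised.
3. `collection.append(int(z))` → collection = [21, 21].
4. `except ZeroDivisionError` is skipped (no exception was raised).
Result: [21, 21]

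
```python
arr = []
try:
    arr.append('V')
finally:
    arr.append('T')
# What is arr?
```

Step-by-step execution trace:
1. try: `arr.append('V')` → arr = ['V'].
2. The try body completes without raising.
3. finally always runs: `arr.append('T')` → arr = ['V', 'T'].
Result: ['V', 'T']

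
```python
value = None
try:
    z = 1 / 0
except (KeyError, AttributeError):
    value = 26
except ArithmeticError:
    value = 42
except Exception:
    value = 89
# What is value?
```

Step-by-step execution trace:
1. `z = 1 / 0` raises ZeroDivisionError.
2. `except (KeyError, AttributeError)` does not match ZeroDivisionError; skipped.
3. `except ArithmeticError` matches (ZeroDivisionError is a subclass of ArithmeticError) → value = 42.
4. `except Exception` is not reached.
Result: 42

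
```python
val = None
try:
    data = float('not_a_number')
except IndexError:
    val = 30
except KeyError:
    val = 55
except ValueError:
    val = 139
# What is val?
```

Step-by-step execution trace:
1. `data = float('not_a_number')` raises ValueError.
2. `except IndexError` does not match ValueError; skipped.
3. `except KeyError` does not match ValueError; skipped.
4. `except ValueError` matches → val = 139.
Result: 139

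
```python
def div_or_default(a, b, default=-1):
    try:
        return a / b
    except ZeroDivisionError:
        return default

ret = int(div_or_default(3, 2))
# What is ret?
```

Step-by-step execution trace:
1. `div_or_default(3, 2)` enters try: `return 3 / 2` → returns 1.5. No exception raised.
2. `except ZeroDivisionError` is skipped.
3. `int(1.5)` → 1 → ret = 1.
Result: 1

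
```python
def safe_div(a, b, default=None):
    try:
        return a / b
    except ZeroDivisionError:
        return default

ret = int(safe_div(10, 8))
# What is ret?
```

Step-by-step execution trace:
1. `safe_div(10, 8)` enters try: `return 10 / 8` → returns 1.25. No exception raised.
2. `except ZeroDivisionError` is skipped.
3. `int(1.25)` → 1 → ret = 1.
Result: 1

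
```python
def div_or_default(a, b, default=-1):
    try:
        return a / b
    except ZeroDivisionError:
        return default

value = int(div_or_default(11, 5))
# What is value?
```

Step-by-step execution trace:
1. `div_or_default(11, 5)` enters try: `return 11 / 5` → returns 2.2. No exception raised.
2. `except ZeroDivisionError` is skipped.
3. `int(2.2)` → 2 → value = 2.
Result: 2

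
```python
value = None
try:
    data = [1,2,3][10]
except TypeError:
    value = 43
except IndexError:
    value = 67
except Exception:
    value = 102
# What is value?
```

Step-by-step execution trace:
1. `data = [1,2,3][10]` raises IndexError.
2. `except TypeError` does not match IndexError; skipped.
3. `except IndexError` matches → value = 67.
4. Remaining except clauses are skipped.
Result: 67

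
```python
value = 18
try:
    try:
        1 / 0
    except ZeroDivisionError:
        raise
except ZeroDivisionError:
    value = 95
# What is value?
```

Step-by-step execution trace:
1. Inner try: `1 / 0` raises ZeroDivisionError.
2. Inner `except ZeroDivisionError` matches; bare `raise` re-raises the same ZeroDivisionError.
3. Outer `except ZeroDivisionError` matches → value = 95.
Result: 95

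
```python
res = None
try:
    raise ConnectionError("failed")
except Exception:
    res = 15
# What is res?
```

Step-by-step execution trace:
1. `raise ConnectionError(...)` raises ConnectionError.
2. `except Exception` matches (ConnectionError is a subclass of Exception) → res = 15.
Result: 15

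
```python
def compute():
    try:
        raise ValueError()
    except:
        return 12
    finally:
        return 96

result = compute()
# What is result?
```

Step-by-step execution trace:
1. `compute()` enters try: `raise ValueError()` raises ValueError.
2. bare `except` matches → `return 12` sets pending return value 12.
3. Before returning, `finally: return 96` runs and overrides the pending return.
4. compute() returns 96 → result = 96.
Result: 96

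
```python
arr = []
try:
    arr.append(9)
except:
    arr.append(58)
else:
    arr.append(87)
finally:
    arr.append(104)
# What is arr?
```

Step-by-step execution trace:
1. try: `arr.append(9)` → arr = [9]. No exception raised.
2. `except` is skipped.
3. `else` runs: `arr.append(87)` → arr = [9, 87].
4. `finally` always runs: `arr.append(104)` → arr = [9, 87, 104].
Result: [9, 87, 104]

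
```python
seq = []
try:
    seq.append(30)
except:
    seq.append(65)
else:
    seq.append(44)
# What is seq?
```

Step-by-step execution trace:
1. try: `seq.append(30)` → seq = [30]. No exception raised.
2. `except` is skipped.
3. `else` runs (try completed without exception): `seq.append(44)` → seq = [30, 44].
Result: [30, 44]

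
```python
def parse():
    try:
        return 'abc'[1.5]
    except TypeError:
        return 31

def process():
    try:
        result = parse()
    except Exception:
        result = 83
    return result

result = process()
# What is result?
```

Step-by-step execution trace:
1. `process()` calls `parse()`.
2. In parse: `'abc'[1.5]` raises TypeError; `except TypeError` catches it → returns 31.
3. In process: `result = parse()` → result = 31. No exception reaches process.
4. `except Exception` is skipped; process returns 31.
5. result = 31.
Result: 31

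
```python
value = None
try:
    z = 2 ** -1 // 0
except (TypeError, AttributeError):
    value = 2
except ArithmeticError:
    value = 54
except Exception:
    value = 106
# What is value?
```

Step-by-step execution trace:
1. `z = 2 ** -1 // 0` raises ZeroDivisionError.
2. `except (TypeError, AttributeError)` does not match ZeroDivisionError; skipped.
3. `except ArithmeticError` matches (ZeroDivisionError is a subclass of ArithmeticError) → value = 54.
4. `except Exception` is not reached.
Result: 54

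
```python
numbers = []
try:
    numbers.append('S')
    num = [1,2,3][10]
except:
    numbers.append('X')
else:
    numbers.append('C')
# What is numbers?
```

Step-by-step execution trace:
1. try: `numbers.append('S')` → numbers = ['S'].
2. `num = [1,2,3][10]` raises IndexError.
3. bare `except` matches → `numbers.append('X')` → numbers = ['S', 'X'].
4. `else` is skipped (an exception was raised).
Result: ['S', 'X']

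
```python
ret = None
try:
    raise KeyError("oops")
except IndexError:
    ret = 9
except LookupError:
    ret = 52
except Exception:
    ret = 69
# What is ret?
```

Step-by-step execution trace:
1. `raise KeyError(...)` raises KeyError.
2. `except IndexError` does not match (KeyError is not a subclass of IndexError); skipped.
3. `except LookupError` matches (KeyError is a subclass of LookupError) → ret = 52.
4. `except Exception` is not reached.
Result: 52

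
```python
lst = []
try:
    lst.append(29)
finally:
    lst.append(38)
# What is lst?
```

Step-by-step execution trace:
1. try: `lst.append(29)` → lst = [29].
2. The try body completes without raising.
3. finally always runs: `lst.append(38)` → lst = [29, 38].
Result: [29, 38]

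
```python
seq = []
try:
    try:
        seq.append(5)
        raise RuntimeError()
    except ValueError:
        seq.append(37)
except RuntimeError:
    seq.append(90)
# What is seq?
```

Step-by-step execution trace:
1. Inner try: `seq.append(5)` → seq = [5].
2. `raise RuntimeError()` raises RuntimeError.
3. Inner `except ValueError` does not match RuntimeError; exception propagates to outer try.
4. Outer `except RuntimeError` matches → `seq.append(90)` → seq = [5, 90].
Result: [5, 90]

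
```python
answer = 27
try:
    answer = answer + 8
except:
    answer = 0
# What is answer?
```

Step-by-step execution trace:
1. answer starts at 27.
2. try: `answer = answer + 8` → answer = 35. No exception raised.
3. `except` is skipped.
Result: 35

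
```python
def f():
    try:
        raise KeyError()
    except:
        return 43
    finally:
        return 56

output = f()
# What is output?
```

Step-by-step execution trace:
1. `f()` enters try: `raise KeyError()` raises KeyError.
2. bare `except` matches → `return 43` sets pending return value 43.
3. Before returning, `finally: return 56` runs and overrides the pending return.
4. f() returns 56 → output = 56.
Result: 56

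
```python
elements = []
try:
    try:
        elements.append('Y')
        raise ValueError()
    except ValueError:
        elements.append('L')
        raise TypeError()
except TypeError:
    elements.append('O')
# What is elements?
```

Step-by-step execution trace:
1. Inner try: `elements.append('Y')` → elements = ['Y'].
2. `raise ValueError()` raises ValueError.
3. Inner `except ValueError` matches → `elements.append('L')` → elements = ['Y', 'L'].
4. `raise TypeError()` raises TypeError; propagates to outer try.
5. Outer `except TypeError` matches → `elements.append('O')` → elements = ['Y', 'L', 'O'].
Result: ['Y', 'L', 'O']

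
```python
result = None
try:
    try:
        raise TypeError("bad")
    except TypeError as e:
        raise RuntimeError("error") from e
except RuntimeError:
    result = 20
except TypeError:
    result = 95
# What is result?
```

Step-by-step execution trace:
1. Inner try raises TypeError; inner `except TypeError as e` catches it.
2. `raise RuntimeError(...) from e` raises RuntimeError (TypeError is attached as __cause__, but only RuntimeError is active).
3. Outer `except RuntimeError` matches → result = 20.
4. `except TypeError` is not reached.
Result: 20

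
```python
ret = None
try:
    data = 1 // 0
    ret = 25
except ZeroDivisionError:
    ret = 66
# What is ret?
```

Step-by-step execution trace:
1. `data = 1 // 0` raises ZeroDivisionError.
2. `ret = 25` is not reached.
3. `except ZeroDivisionError` matches → ret = 66.
Result: 66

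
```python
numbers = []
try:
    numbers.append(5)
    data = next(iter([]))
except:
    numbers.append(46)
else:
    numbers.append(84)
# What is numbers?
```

Step-by-step execution trace:
1. try: `numbers.append(5)` → numbers = [5].
2. `data = next(iter([]))` raises StopIteration.
3. bare `except` matches → `numbers.append(46)` → numbers = [5, 46].
4. `else` is skipped (an exception was raised).
Result: [5, 46]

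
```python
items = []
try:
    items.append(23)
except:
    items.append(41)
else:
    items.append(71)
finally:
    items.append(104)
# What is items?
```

Step-by-step execution trace:
1. try: `items.append(23)` → items = [23]. No exception raised.
2. `except` is skipped.
3. `else` runs: `items.append(71)` → items = [23, 71].
4. `finally` always runs: `items.append(104)` → items = [23, 71, 104].
Result: [23, 71, 104]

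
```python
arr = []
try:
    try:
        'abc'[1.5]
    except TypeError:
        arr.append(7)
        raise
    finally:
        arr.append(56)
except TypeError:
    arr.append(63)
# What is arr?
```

Step-by-step execution trace:
1. Inner try: `'abc'[1.5]` raises TypeError.
2. Inner `except TypeError` matches → `arr.append(7)` → arr = [7].
3. bare `raise` re-raises TypeError.
4. Inner `finally` runs during unwinding: `arr.append(56)` → arr = [7, 56].
5. Outer `except TypeError` matches → `arr.append(63)` → arr = [7, 56, 63].
Result: [7, 56, 63]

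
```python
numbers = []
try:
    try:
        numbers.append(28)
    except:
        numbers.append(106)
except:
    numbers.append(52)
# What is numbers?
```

Step-by-step execution trace:
1. Inner try: `numbers.append(28)` → numbers = [28]. No exception raised.
2. Inner `except` is skipped.
3. Inner try completes normally; outer `except` is skipped.
Result: [28]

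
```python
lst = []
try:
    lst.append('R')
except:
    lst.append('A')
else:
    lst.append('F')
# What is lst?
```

Step-by-step execution trace:
1. try: `lst.append('R')` → lst = ['R']. No exception raised.
2. `except` is skipped.
3. `else` runs (try completed without exception): `lst.append('F')` → lst = ['R', 'F'].
Result: ['R', 'F']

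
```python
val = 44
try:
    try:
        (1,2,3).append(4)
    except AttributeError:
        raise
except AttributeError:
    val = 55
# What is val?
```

Step-by-step execution trace:
1. Inner try: `(1,2,3).append(4)` raises AttributeError.
2. Inner `except AttributeError` matches; bare `raise` re-raises the same AttributeError.
3. Outer `except AttributeError` matches → val = 55.
Result: 55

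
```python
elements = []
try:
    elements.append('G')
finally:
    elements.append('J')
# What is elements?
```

Step-by-step execution trace:
1. try: `elements.append('G')` → elements = ['G'].
2. The try body completes without raising.
3. finally always runs: `elements.append('J')` → elements = ['G', 'J'].
Result: ['G', 'J']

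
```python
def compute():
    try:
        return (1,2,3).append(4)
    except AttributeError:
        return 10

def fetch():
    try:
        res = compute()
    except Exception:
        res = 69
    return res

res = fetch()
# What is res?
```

Step-by-step execution trace:
1. `fetch()` calls `compute()`.
2. In compute: `(1,2,3).append(4)` raises AttributeError; `except AttributeError` catches it → returns 10.
3. In fetch: `res = compute()` → res = 10. No exception reaches fetch.
4. `except Exception` is skipped; fetch returns 10.
5. res = 10.
Result: 10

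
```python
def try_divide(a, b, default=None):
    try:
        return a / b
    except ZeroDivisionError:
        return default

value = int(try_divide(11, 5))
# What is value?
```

Step-by-step execution trace:
1. `try_divide(11, 5)` enters try: `return 11 / 5` → returns 2.2. No exception raised.
2. `except ZeroDivisionError` is skipped.
3. `int(2.2)` → 2 → value = 2.
Result: 2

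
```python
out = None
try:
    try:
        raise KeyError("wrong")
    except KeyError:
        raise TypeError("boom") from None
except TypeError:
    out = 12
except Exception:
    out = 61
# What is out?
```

Step-by-step execution trace:
1. Inner try raises KeyError; inner `except KeyError` catches it.
2. `raise TypeError(...) from None` raises TypeError (from None suppresses __context__, but the active exception is still TypeError).
3. Outer `except TypeError` matches → out = 12.
4. `except Exception` is not reached.
Result: 12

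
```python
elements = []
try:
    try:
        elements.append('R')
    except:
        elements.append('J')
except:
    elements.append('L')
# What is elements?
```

Step-by-step execution trace:
1. Inner try: `elements.append('R')` → elements = ['R']. No exception raised.
2. Inner `except` is skipped.
3. Inner try completes normally; outer `except` is skipped.
Result: ['R']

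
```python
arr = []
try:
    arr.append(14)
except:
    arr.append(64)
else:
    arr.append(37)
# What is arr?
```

Step-by-step execution trace:
1. try: `arr.append(14)` → arr = [14]. No exception raised.
2. `except` is skipped.
3. `else` runs (try completed without exception): `arr.append(37)` → arr = [14, 37].
Result: [14, 37]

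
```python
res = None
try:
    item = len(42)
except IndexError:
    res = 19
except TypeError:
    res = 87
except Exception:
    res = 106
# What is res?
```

Step-by-step execution trace:
1. `item = len(42)` raises TypeError.
2. `except IndexError` does not match TypeError; skipped.
3. `except TypeError` matches → res = 87.
4. Remaining except clauses are skipped.
Result: 87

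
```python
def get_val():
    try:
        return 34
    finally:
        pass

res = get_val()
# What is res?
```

Step-by-step execution trace:
1. `get_val()` enters try: `return 34` sets pending return value 34.
2. Before returning, `finally: pass` runs (no effect).
3. get_val() returns 34 → res = 34.
Result: 34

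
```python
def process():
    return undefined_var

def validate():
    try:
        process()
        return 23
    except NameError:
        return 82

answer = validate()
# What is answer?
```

Step-by-step execution trace:
1. `validate()` calls `process()`.
2. `process()` evaluates `undefined_var`, which raises NameError; it propagates to the caller.
3. `return 23` is not reached.
4. `except NameError` in validate matches → returns 82.
5. answer = 82.
Result: 82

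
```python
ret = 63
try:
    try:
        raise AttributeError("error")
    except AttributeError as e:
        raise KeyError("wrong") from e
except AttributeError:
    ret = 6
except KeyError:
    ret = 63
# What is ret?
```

Step-by-step execution trace:
1. Inner try raises AttributeError; inner `except AttributeError as e` catches it.
2. `raise KeyError(...) from e` raises KeyError (AttributeError is attached as __cause__, but only KeyError is active).
3. Outer `except AttributeError` does not match KeyError; skipped.
4. Outer `except KeyError` matches → ret = 63.
Result: 63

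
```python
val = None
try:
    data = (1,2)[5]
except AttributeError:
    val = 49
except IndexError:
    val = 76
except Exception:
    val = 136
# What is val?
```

Step-by-step execution trace:
1. `data = (1,2)[5]` raises IndexError.
2. `except AttributeError` does not match IndexError; skipped.
3. `except IndexError` matches → val = 76.
4. Remaining except clauses are skipped.
Result: 76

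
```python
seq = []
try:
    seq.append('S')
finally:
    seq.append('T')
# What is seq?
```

Step-by-step execution trace:
1. try: `seq.append('S')` → seq = ['S'].
2. The try body completes without raising.
3. finally always runs: `seq.append('T')` → seq = ['S', 'T'].
Result: ['S', 'T']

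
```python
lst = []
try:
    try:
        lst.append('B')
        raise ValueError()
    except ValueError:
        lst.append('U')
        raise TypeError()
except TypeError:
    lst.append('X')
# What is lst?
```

Step-by-step execution trace:
1. Inner try: `lst.append('B')` → lst = ['B'].
2. `raise ValueError()` raises ValueError.
3. Inner `except ValueError` matches → `lst.append('U')` → lst = ['B', 'U'].
4. `raise TypeError()` raises TypeError; propagates to outer try.
5. Outer `except TypeError` matches → `lst.append('X')` → lst = ['B', 'U', 'X'].
Result: ['B', 'U', 'X']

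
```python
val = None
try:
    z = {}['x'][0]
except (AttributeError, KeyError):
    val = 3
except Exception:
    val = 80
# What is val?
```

Step-by-step execution trace:
1. `z = {}['x'][0]` raises KeyError.
2. `except (AttributeError, KeyError)` matches (KeyError is in the tuple) → val = 3.
3. `except Exception` is not reached.
Result: 3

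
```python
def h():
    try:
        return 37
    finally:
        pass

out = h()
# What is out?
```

Step-by-step execution trace:
1. `h()` enters try: `return 37` sets pending return value 37.
2. Before returning, `finally: pass` runs (no effect).
3. h() returns 37 → out = 37.
Result: 37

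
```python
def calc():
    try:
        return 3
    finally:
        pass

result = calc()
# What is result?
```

Step-by-step execution trace:
1. `calc()` enters try: `return 3` sets pending return value 3.
2. Before returning, `finally: pass` runs (no effect).
3. calc() returns 3 → result = 3.
Result: 3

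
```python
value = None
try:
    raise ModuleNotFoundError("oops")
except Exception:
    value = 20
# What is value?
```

Step-by-step execution trace:
1. `raise ModuleNotFoundError(...)` raises ModuleNotFoundError.
2. `except Exception` matches (ModuleNotFoundError is a subclass of Exception) → value = 20.
Result: 20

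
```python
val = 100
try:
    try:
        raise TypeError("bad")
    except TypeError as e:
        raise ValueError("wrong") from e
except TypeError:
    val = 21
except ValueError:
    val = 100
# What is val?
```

Step-by-step execution trace:
1. Inner try raises TypeError; inner `except TypeError as e` catches it.
2. `raise ValueError(...) from e` raises ValueError (TypeError is attached as __cause__, but only ValueError is active).
3. Outer `except TypeError` does not match ValueError; skipped.
4. Outer `except ValueError` matches → val = 100.
Result: 100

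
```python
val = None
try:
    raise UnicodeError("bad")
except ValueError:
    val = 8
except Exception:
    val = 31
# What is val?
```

Step-by-step execution trace:
1. `raise UnicodeError(...)` raises UnicodeError.
2. `except ValueError` matches (UnicodeError is a subclass of ValueError) → val = 8.
3. `except Exception` is not reached.
Result: 8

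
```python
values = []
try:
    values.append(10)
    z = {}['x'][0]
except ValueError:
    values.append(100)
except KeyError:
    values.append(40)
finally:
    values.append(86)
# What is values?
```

Step-by-step execution trace:
1. try: `values.append(10)` → values = [10].
2. `z = {}['x'][0]` raises KeyError.
3. `except ValueError` does not match KeyError; skipped.
4. `except KeyError` matches → `values.append(40)` → values = [10, 40].
5. finally always runs: `values.append(86)` → values = [10, 40, 86].
Result: [10, 40, 86]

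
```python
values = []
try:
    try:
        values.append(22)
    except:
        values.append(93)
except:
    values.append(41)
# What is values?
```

Step-by-step execution trace:
1. Inner try: `values.append(22)` → values = [22]. No exception raised.
2. Inner `except` is skipped.
3. Inner try completes normally; outer `except` is skipped.
Result: [22]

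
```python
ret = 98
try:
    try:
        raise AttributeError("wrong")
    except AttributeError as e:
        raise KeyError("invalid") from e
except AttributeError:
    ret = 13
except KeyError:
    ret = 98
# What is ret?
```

Step-by-step execution trace:
1. Inner try raises AttributeError; inner `except AttributeError as e` catches it.
2. `raise KeyError(...) from e` raises KeyError (AttributeError is attached as __cause__, but only KeyError is active).
3. Outer `except AttributeError` does not match KeyError; skipped.
4. Outer `except KeyError` matches → ret = 98.
Result: 98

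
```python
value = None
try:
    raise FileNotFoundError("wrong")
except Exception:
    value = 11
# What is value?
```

Step-by-step execution trace:
1. `raise FileNotFoundError(...)` raises FileNotFoundError.
2. `except Exception` matches (FileNotFoundError is a subclass of Exception) → value = 11.
Result: 11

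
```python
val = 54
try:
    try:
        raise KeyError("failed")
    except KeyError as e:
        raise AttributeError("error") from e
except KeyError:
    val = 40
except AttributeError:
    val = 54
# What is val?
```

Step-by-step execution trace:
1. Inner try raises KeyError; inner `except KeyError as e` catches it.
2. `raise AttributeError(...) from e` raises AttributeError (KeyError is attached as __cause__, but only AttributeError is active).
3. Outer `except KeyError` does not match AttributeError; skipped.
4. Outer `except AttributeError` matches → val = 54.
Result: 54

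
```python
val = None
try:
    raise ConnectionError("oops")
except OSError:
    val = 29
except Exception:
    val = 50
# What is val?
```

Step-by-step execution trace:
1. `raise ConnectionError(...)` raises ConnectionError.
2. `except OSError` matches (ConnectionError is a subclass of OSError) → val = 29.
3. `except Exception` is not reached.
Result: 29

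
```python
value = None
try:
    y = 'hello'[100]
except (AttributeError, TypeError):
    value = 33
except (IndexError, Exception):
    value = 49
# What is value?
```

Step-by-step execution trace:
1. `y = 'hello'[100]` raises IndexError.
2. `except (AttributeError, TypeError)` does not match IndexError; skipped.
3. `except (IndexError, Exception)` matches (IndexError is in the tuple) → value = 49.
Result: 49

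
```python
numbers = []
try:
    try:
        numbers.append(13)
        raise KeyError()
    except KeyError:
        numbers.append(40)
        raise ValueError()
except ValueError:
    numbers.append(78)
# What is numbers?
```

Step-by-step execution trace:
1. Inner try: `numbers.append(13)` → numbers = [13].
2. `raise KeyError()` raises KeyError.
3. Inner `except KeyError` matches → `numbers.append(40)` → numbers = [13, 40].
4. `raise ValueError()` raises ValueError; propagates to outer try.
5. Outer `except ValueError` matches → `numbers.append(78)` → numbers = [13, 40, 78].
Result: [13, 40, 78]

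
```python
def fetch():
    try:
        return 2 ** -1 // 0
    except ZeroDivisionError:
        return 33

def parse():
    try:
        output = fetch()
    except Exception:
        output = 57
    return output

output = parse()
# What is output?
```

Step-by-step execution trace:
1. `parse()` calls `fetch()`.
2. In fetch: `2 ** -1 // 0` raises ZeroDivisionError; `except ZeroDivisionError` catches it → returns 33.
3. In parse: `output = fetch()` → output = 33. No exception reaches parse.
4. `except Exception` is skipped; parse returns 33.
5. output = 33.
Result: 33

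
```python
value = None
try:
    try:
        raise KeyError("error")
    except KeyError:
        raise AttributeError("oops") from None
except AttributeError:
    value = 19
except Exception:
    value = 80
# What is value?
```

Step-by-step execution trace:
1. Inner try raises KeyError; inner `except KeyError` catches it.
2. `raise AttributeError(...) from None` raises AttributeError (from None suppresses __context__, but the active exception is still AttributeError).
3. Outer `except AttributeError` matches → value = 19.
4. `except Exception` is not reached.
Result: 19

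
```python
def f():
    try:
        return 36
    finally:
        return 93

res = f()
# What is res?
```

Step-by-step execution trace:
1. `f()` enters try: `return 36` sets pending return value 36.
2. Before returning, `finally: return 93` runs and overrides the pending return.
3. f() returns 93 → res = 93.
Result: 93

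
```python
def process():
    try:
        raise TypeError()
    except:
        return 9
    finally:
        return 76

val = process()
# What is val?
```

Step-by-step execution trace:
1. `process()` enters try: `raise TypeError()` raises TypeError.
2. bare `except` matches → `return 9` sets pending return value 9.
3. Before returning, `finally: return 76` runs and overrides the pending return.
4. process() returns 76 → val = 76.
Result: 76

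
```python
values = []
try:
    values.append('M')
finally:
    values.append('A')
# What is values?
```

Step-by-step execution trace:
1. try: `values.append('M')` → values = ['M'].
2. The try body completes without raising.
3. finally always runs: `values.append('A')` → values = ['M', 'A'].
Result: ['M', 'A']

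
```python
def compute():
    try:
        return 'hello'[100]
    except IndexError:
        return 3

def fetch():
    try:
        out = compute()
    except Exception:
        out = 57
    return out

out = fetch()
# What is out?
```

Step-by-step execution trace:
1. `fetch()` calls `compute()`.
2. In compute: `'hello'[100]` raises IndexError; `except IndexError` catches it → returns 3.
3. In fetch: `out = compute()` → out = 3. No exception reaches fetch.
4. `except Exception` is skipped; fetch returns 3.
5. out = 3.
Result: 3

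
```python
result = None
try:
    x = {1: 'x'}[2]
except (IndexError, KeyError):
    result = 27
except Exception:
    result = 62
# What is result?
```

Step-by-step execution trace:
1. `x = {1: 'x'}[2]` raises KeyError.
2. `except (IndexError, KeyError)` matches (KeyError is in the tuple) → result = 27.
3. `except Exception` is not reached.
Result: 27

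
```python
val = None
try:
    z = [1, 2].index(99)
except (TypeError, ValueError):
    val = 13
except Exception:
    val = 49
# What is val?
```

Step-by-step execution trace:
1. `z = [1, 2].index(99)` raises ValueError.
2. `except (TypeError, ValueError)` matches (ValueError is in the tuple) → val = 13.
3. `except Exception` is not reached.
Result: 13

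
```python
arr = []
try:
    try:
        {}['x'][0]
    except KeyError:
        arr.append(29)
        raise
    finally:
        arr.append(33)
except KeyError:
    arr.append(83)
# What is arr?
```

Step-by-step execution trace:
1. Inner try: `{}['x'][0]` raises KeyError.
2. Inner `except KeyError` matches → `arr.append(29)` → arr = [29].
3. bare `raise` re-raises KeyError.
4. Inner `finally` runs during unwinding: `arr.append(33)` → arr = [29, 33].
5. Outer `except KeyError` matches → `arr.append(83)` → arr = [29, 33, 83].
Result: [29, 33, 83]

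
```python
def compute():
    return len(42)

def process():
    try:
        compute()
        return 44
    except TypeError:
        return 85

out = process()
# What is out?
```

Step-by-step execution trace:
1. `process()` calls `compute()`.
2. `compute()` evaluates `len(42)`, which raises TypeError; it propagates to the caller.
3. `return 44` is not reached.
4. `except TypeError` in process matches → returns 85.
5. out = 85.
Result: 85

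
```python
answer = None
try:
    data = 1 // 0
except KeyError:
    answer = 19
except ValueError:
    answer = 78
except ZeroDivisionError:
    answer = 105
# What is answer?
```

Step-by-step execution trace:
1. `data = 1 // 0` raises ZeroDivisionError.
2. `except KeyError` does not match ZeroDivisionError; skipped.
3. `except ValueError` does not match ZeroDivisionError; skipped.
4. `except ZeroDivisionError` matches → answer = 105.
Result: 105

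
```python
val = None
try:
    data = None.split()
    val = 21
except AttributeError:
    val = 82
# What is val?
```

Step-by-step execution trace:
1. `data = None.split()` raises AttributeError.
2. `val = 21` is not reached.
3. `except AttributeError` matches → val = 82.
Result: 82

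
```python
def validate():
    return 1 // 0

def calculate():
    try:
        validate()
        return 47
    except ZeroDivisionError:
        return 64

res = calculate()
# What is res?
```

Step-by-step execution trace:
1. `calculate()` calls `validate()`.
2. `validate()` evaluates `1 // 0`, which raises ZeroDivisionError; it propagates to the caller.
3. `return 47` is not reached.
4. `except ZeroDivisionError` in calculate matches → returns 64.
5. res = 64.
Result: 64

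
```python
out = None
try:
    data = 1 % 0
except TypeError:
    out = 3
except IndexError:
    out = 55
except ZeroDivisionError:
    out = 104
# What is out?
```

Step-by-step execution trace:
1. `data = 1 % 0` raises ZeroDivisionError.
2. `except TypeError` does not match ZeroDivisionError; skipped.
3. `except IndexError` does not match ZeroDivisionError; skipped.
4. `except ZeroDivisionError` matches → out = 104.
Result: 104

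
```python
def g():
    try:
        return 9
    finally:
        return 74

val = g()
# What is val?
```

Step-by-step execution trace:
1. `g()` enters try: `return 9` sets pending return value 9.
2. Before returning, `finally: return 74` runs and overrides the pending return.
3. g() returns 74 → val = 74.
Result: 74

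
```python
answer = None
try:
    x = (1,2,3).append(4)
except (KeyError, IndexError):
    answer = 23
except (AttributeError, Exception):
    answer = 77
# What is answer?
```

Step-by-step execution trace:
1. `x = (1,2,3).append(4)` raises AttributeError.
2. `except (KeyError, IndexError)` does not match AttributeError; skipped.
3. `except (AttributeError, Exception)` matches (AttributeError is in the tuple) → answer = 77.
Result: 77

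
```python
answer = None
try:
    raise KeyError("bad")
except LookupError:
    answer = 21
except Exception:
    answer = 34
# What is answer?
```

Step-by-step execution trace:
1. `raise KeyError(...)` raises KeyError.
2. `except LookupError` matches (KeyError is a subclass of LookupError) → answer = 21.
3. `except Exception` is not reached.
Result: 21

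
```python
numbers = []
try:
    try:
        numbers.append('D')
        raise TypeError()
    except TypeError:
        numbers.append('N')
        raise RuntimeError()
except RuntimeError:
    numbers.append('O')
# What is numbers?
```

Step-by-step execution trace:
1. Inner try: `numbers.append('D')` → numbers = ['D'].
2. `raise TypeError()` raises TypeError.
3. Inner `except TypeError` matches → `numbers.append('N')` → numbers = ['D', 'N'].
4. `raise RuntimeError()` raises RuntimeError; propagates to outer try.
5. Outer `except RuntimeError` matches → `numbers.append('O')` → numbers = ['D', 'N', 'O'].
Result: ['D', 'N', 'O']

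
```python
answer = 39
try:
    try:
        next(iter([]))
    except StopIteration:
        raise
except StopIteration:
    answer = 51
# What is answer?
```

Step-by-step execution trace:
1. Inner try: `next(iter([]))` raises StopIteration.
2. Inner `except StopIteration` matches; bare `raise` re-raises the same StopIteration.
3. Outer `except StopIteration` matches → answer = 51.
Result: 51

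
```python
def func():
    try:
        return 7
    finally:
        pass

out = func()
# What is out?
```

Step-by-step execution trace:
1. `func()` enters try: `return 7` sets pending return value 7.
2. Before returning, `finally: pass` runs (no effect).
3. func() returns 7 → out = 7.
Result: 7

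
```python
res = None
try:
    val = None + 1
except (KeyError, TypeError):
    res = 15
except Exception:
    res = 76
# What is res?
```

Step-by-step execution trace:
1. `val = None + 1` raises TypeError.
2. `except (KeyError, TypeError)` matches (TypeError is in the tuple) → res = 15.
3. `except Exception` is not reached.
Result: 15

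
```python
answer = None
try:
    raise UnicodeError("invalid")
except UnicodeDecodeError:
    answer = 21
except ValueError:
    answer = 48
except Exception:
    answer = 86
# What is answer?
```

Step-by-step execution trace:
1. `raise UnicodeError(...)` raises UnicodeError.
2. `except UnicodeDecodeError` does not match (UnicodeError is not a subclass of UnicodeDecodeError); skipped.
3. `except ValueError` matches (UnicodeError is a subclass of ValueError) → answer = 48.
4. `except Exception` is not reached.
Result: 48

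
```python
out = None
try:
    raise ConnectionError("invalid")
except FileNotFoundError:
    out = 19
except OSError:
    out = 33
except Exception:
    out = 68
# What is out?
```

Step-by-step execution trace:
1. `raise ConnectionError(...)` raises ConnectionError.
2. `except FileNotFoundError` does not match (ConnectionError is not a subclass of FileNotFoundError); skipped.
3. `except OSError` matches (ConnectionError is a subclass of OSError) → out = 33.
4. `except Exception` is not reached.
Result: 33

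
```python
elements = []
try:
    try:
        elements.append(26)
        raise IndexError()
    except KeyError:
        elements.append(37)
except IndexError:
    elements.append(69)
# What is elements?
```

Step-by-step execution trace:
1. Inner try: `elements.append(26)` → elements = [26].
2. `raise IndexError()` raises IndexError.
3. Inner `except KeyError` does not match IndexError; exception propagates to outer try.
4. Outer `except IndexError` matches → `elements.append(69)` → elements = [26, 69].
Result: [26, 69]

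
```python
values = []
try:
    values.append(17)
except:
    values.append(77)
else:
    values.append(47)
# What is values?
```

Step-by-step execution trace:
1. try: `values.append(17)` → values = [17]. No exception raised.
2. `except` is skipped.
3. `else` runs (try completed without exception): `values.append(47)` → values = [17, 47].
Result: [17, 47]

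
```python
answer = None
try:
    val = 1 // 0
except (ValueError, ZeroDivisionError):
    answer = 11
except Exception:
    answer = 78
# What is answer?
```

Step-by-step execution trace:
1. `val = 1 // 0` raises ZeroDivisionError.
2. `except (ValueError, ZeroDivisionError)` matches (ZeroDivisionError is in the tuple) → answer = 11.
3. `except Exception` is not reached.
Result: 11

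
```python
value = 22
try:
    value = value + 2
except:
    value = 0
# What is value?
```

Step-by-step execution trace:
1. value starts at 22.
2. try: `value = value + 2` → value = 24. No exception raised.
3. `except` is skipped.
Result: 24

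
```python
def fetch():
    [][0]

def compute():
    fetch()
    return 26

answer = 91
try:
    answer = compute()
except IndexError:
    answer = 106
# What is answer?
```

Step-by-step execution trace:
1. answer starts at 91.
2. try: `compute()` calls `fetch()`.
3. `fetch()` evaluates `[][0]`, which raises IndexError; it propagates through compute (uncaught).
4. `return 26` in compute is not reached; the assignment to answer does not complete.
5. `except IndexError` matches → answer = 106.
Result: 106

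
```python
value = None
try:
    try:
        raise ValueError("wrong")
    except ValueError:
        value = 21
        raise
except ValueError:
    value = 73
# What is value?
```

Step-by-step execution trace:
1. Inner try: `raise ValueError("wrong")` raises ValueError.
2. Inner `except ValueError` matches → value = 21.
3. bare `raise` re-raises the same ValueError.
4. Outer `except ValueError` matches → value = 73.
Result: 73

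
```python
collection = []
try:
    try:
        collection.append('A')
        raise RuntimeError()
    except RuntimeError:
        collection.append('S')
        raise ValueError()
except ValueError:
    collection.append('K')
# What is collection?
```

Step-by-step execution trace:
1. Inner try: `collection.append('A')` → collection = ['A'].
2. `raise RuntimeError()` raises RuntimeError.
3. Inner `except RuntimeError` matches → `collection.append('S')` → collection = ['A', 'S'].
4. `raise ValueError()` raises ValueError; propagates to outer try.
5. Outer `except ValueError` matches → `collection.append('K')` → collection = ['A', 'S', 'K'].
Result: ['A', 'S', 'K']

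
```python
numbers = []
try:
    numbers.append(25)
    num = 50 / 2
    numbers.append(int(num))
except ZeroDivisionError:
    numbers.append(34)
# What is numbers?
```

Step-by-step execution trace:
1. try: `numbers.append(25)` → numbers = [25].
2. `num = 50 / 2` → num = 25.0. No exception raised.
3. `numbers.append(int(num))` → numbers = [25, 25].
4. `except ZeroDivisionError` is skipped (no exception was raised).
Result: [25, 25]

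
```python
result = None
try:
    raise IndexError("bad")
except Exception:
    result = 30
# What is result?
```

Step-by-step execution trace:
1. `raise IndexError(...)` raises IndexError.
2. `except Exception` matches (IndexError is a subclass of Exception) → result = 30.
Result: 30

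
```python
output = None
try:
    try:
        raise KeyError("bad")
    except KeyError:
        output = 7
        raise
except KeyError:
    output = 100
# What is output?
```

Step-by-step execution trace:
1. Inner try: `raise KeyError("bad")` raises KeyError.
2. Inner `except KeyError` matches → output = 7.
3. bare `raise` re-raises the same KeyError.
4. Outer `except KeyError` matches → output = 100.
Result: 100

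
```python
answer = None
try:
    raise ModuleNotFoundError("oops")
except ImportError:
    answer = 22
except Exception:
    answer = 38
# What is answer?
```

Step-by-step execution trace:
1. `raise ModuleNotFoundError(...)` raises ModuleNotFoundError.
2. `except ImportError` matches (ModuleNotFoundError is a subclass of ImportError) → answer = 22.
3. `except Exception` is not reached.
Result: 22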